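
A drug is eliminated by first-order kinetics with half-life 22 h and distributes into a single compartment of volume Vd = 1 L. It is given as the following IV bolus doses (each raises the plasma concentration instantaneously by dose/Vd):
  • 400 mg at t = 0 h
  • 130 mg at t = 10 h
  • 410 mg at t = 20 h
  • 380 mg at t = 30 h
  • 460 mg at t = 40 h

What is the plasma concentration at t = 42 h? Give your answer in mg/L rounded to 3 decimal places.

1051.212 mg/L

k = ln 2 / 22 = 0.03151 per h
Dose 1 (400 mg at t=0 h): 400·exp(−0.03151·42) = 106.504 mg/L
Dose 2 (130 mg at t=10 h): 130·exp(−0.03151·32) = 47.433 mg/L
Dose 3 (410 mg at t=20 h): 410·exp(−0.03151·22) = 205.000 mg/L
Dose 4 (380 mg at t=30 h): 380·exp(−0.03151·12) = 260.367 mg/L
Dose 5 (460 mg at t=40 h): 460·exp(−0.03151·2) = 431.908 mg/L
C(42) = 106.504 + 47.433 + 205.000 + 260.367 + 431.908 = 1051.212 mg/L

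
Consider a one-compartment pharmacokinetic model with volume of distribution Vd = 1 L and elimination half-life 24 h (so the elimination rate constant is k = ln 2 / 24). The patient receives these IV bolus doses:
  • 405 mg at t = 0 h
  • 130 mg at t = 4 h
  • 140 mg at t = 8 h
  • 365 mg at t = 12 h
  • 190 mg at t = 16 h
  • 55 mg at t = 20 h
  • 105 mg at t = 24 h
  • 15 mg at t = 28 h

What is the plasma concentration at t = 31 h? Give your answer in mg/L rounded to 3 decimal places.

k = ln 2 / 24 = 0.02888 per h
Dose 1 (405 mg at t=0 h): 405·exp(−0.02888·31) = 165.434 mg/L
Dose 2 (130 mg at t=4 h): 130·exp(−0.02888·27) = 59.605 mg/L
Dose 3 (140 mg at t=8 h): 140·exp(−0.02888·23) = 72.051 mg/L
Dose 4 (365 mg at t=12 h): 365·exp(−0.02888·19) = 210.852 mg/L
Dose 5 (190 mg at t=16 h): 190·exp(−0.02888·15) = 123.200 mg/L
Dose 6 (55 mg at t=20 h): 55·exp(−0.02888·11) = 40.030 mg/L
Dose 7 (105 mg at t=24 h): 105·exp(−0.02888·7) = 85.781 mg/L
Dose 8 (15 mg at t=28 h): 15·exp(−0.02888·3) = 13.755 mg/L
C(31) = 165.434 + 59.605 + 72.051 + 210.852 + 123.200 + 40.030 + 85.781 + 13.755 = 770.708 mg/L

770.708 mg/L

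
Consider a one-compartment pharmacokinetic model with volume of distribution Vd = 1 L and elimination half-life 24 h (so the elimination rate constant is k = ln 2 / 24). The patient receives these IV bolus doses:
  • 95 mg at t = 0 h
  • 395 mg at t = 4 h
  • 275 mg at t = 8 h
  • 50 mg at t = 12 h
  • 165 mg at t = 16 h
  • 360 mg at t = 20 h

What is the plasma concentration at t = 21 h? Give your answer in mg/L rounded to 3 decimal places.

1013.589 mg/L

k = ln 2 / 24 = 0.02888 per h
Dose 1 (95 mg at t=0 h): 95·exp(−0.02888·21) = 51.799 mg/L
Dose 2 (395 mg at t=4 h): 395·exp(−0.02888·17) = 241.751 mg/L
Dose 3 (275 mg at t=8 h): 275·exp(−0.02888·13) = 188.919 mg/L
Dose 4 (50 mg at t=12 h): 50·exp(−0.02888·9) = 38.555 mg/L
Dose 5 (165 mg at t=16 h): 165·exp(−0.02888·5) = 142.814 mg/L
Dose 6 (360 mg at t=20 h): 360·exp(−0.02888·1) = 349.751 mg/L
C(21) = 51.799 + 241.751 + 188.919 + 38.555 + 142.814 + 349.751 = 1013.589 mg/L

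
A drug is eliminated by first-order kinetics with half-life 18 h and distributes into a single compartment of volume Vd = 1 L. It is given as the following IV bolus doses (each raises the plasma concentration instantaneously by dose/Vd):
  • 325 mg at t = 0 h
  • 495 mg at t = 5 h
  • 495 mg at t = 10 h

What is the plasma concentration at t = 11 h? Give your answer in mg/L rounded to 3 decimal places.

k = ln 2 / 18 = 0.03851 per h
Dose 1 (325 mg at t=0 h): 325·exp(−0.03851·11) = 212.775 mg/L
Dose 2 (495 mg at t=5 h): 495·exp(−0.03851·6) = 392.882 mg/L
Dose 3 (495 mg at t=10 h): 495·exp(−0.03851·1) = 476.301 mg/L
C(11) = 212.775 + 392.882 + 476.301 = 1081.958 mg/L

1081.958 mg/L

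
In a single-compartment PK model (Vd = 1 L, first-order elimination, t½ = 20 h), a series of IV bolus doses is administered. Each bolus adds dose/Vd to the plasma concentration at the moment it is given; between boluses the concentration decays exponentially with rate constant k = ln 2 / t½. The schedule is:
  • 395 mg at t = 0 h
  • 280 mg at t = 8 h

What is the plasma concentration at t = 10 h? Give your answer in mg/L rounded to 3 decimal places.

k = ln 2 / 20 = 0.03466 per h
Dose 1 (395 mg at t=0 h): 395·exp(−0.03466·10) = 279.307 mg/L
Dose 2 (280 mg at t=8 h): 280·exp(−0.03466·2) = 261.249 mg/L
C(10) = 279.307 + 261.249 = 540.556 mg/L

540.556 mg/L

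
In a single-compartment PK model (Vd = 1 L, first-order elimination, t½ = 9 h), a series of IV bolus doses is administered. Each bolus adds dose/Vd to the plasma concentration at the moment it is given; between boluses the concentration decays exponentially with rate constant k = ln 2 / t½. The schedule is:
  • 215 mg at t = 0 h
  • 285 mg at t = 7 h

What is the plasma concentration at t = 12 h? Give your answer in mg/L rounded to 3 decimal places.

k = ln 2 / 9 = 0.07702 per h
Dose 1 (215 mg at t=0 h): 215·exp(−0.07702·12) = 85.323 mg/L
Dose 2 (285 mg at t=7 h): 285·exp(−0.07702·5) = 193.913 mg/L
C(12) = 85.323 + 193.913 = 279.235 mg/L

279.235 mg/L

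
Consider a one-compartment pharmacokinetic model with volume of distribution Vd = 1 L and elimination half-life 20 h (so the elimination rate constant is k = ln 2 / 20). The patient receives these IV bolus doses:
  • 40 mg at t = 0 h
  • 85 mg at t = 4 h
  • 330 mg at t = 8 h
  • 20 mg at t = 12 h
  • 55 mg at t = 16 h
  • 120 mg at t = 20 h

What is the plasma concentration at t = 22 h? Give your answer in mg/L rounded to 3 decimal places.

438.130 mg/L

k = ln 2 / 20 = 0.03466 per h
Dose 1 (40 mg at t=0 h): 40·exp(−0.03466·22) = 18.661 mg/L
Dose 2 (85 mg at t=4 h): 85·exp(−0.03466·18) = 45.550 mg/L
Dose 3 (330 mg at t=8 h): 330·exp(−0.03466·14) = 203.139 mg/L
Dose 4 (20 mg at t=12 h): 20·exp(−0.03466·10) = 14.142 mg/L
Dose 5 (55 mg at t=16 h): 55·exp(−0.03466·6) = 44.674 mg/L
Dose 6 (120 mg at t=20 h): 120·exp(−0.03466·2) = 111.964 mg/L
C(22) = 18.661 + 45.550 + 203.139 + 14.142 + 44.674 + 111.964 = 438.130 mg/L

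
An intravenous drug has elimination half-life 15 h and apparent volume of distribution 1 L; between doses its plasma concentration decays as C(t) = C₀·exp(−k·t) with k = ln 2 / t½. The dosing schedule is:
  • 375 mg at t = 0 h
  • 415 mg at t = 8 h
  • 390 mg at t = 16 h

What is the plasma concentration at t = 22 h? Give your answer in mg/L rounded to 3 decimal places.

k = ln 2 / 15 = 0.04621 per h
Dose 1 (375 mg at t=0 h): 375·exp(−0.04621·22) = 135.681 mg/L
Dose 2 (415 mg at t=8 h): 415·exp(−0.04621·14) = 217.314 mg/L
Dose 3 (390 mg at t=16 h): 390·exp(−0.04621·6) = 295.565 mg/L
C(22) = 135.681 + 217.314 + 295.565 = 648.560 mg/L

648.560 mg/L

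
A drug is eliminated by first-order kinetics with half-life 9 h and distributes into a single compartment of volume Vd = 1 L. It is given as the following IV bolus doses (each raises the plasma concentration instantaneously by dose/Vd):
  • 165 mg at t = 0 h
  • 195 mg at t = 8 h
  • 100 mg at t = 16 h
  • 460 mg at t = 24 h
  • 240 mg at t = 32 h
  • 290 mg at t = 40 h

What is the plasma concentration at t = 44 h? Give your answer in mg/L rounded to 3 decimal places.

k = ln 2 / 9 = 0.07702 per h
Dose 1 (165 mg at t=0 h): 165·exp(−0.07702·44) = 5.569 mg/L
Dose 2 (195 mg at t=8 h): 195·exp(−0.07702·36) = 12.188 mg/L
Dose 3 (100 mg at t=16 h): 100·exp(−0.07702·28) = 11.573 mg/L
Dose 4 (460 mg at t=24 h): 460·exp(−0.07702·20) = 98.583 mg/L
Dose 5 (240 mg at t=32 h): 240·exp(−0.07702·12) = 95.244 mg/L
Dose 6 (290 mg at t=40 h): 290·exp(−0.07702·4) = 213.112 mg/L
C(44) = 5.569 + 12.188 + 11.573 + 98.583 + 95.244 + 213.112 = 436.269 mg/L

436.269 mg/L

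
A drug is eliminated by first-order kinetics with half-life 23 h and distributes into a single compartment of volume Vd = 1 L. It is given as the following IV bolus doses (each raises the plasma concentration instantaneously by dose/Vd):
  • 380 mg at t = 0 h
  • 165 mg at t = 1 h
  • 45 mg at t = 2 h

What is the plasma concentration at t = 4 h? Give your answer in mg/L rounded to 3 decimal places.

k = ln 2 / 23 = 0.03014 per h
Dose 1 (380 mg at t=0 h): 380·exp(−0.03014·4) = 336.845 mg/L
Dose 2 (165 mg at t=1 h): 165·exp(−0.03014·3) = 150.737 mg/L
Dose 3 (45 mg at t=2 h): 45·exp(−0.03014·2) = 42.368 mg/L
C(4) = 336.845 + 150.737 + 42.368 = 529.950 mg/L

529.950 mg/L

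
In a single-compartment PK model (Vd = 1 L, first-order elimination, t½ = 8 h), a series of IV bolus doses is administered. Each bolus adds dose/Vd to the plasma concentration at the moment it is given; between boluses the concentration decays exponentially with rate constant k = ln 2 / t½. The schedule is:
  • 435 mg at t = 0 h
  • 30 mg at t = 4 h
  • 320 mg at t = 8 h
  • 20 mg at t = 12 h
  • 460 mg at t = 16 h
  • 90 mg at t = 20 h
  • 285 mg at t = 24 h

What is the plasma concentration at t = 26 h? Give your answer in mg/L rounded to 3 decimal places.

k = ln 2 / 8 = 0.08664 per h
Dose 1 (435 mg at t=0 h): 435·exp(−0.08664·26) = 45.724 mg/L
Dose 2 (30 mg at t=4 h): 30·exp(−0.08664·22) = 4.460 mg/L
Dose 3 (320 mg at t=8 h): 320·exp(−0.08664·18) = 67.272 mg/L
Dose 4 (20 mg at t=12 h): 20·exp(−0.08664·14) = 5.946 mg/L
Dose 5 (460 mg at t=16 h): 460·exp(−0.08664·10) = 193.406 mg/L
Dose 6 (90 mg at t=20 h): 90·exp(−0.08664·6) = 53.514 mg/L
Dose 7 (285 mg at t=24 h): 285·exp(−0.08664·2) = 239.655 mg/L
C(26) = 45.724 + 4.460 + 67.272 + 5.946 + 193.406 + 53.514 + 239.655 = 609.977 mg/L

609.977 mg/L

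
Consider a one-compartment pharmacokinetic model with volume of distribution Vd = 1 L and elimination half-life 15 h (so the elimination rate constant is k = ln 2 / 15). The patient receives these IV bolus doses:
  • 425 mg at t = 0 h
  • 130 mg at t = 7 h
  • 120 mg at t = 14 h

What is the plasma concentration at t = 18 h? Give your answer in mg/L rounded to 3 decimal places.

k = ln 2 / 15 = 0.04621 per h
Dose 1 (425 mg at t=0 h): 425·exp(−0.04621·18) = 184.992 mg/L
Dose 2 (130 mg at t=7 h): 130·exp(−0.04621·11) = 78.197 mg/L
Dose 3 (120 mg at t=14 h): 120·exp(−0.04621·4) = 99.749 mg/L
C(18) = 184.992 + 78.197 + 99.749 = 362.937 mg/L

362.937 mg/L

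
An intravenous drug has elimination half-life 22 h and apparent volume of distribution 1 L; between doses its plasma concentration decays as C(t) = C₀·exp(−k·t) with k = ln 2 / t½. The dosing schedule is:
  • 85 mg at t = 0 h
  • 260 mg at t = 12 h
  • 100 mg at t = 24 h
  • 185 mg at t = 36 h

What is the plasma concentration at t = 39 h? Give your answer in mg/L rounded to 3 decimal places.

366.581 mg/L

k = ln 2 / 22 = 0.03151 per h
Dose 1 (85 mg at t=0 h): 85·exp(−0.03151·39) = 24.876 mg/L
Dose 2 (260 mg at t=12 h): 260·exp(−0.03151·27) = 111.052 mg/L
Dose 3 (100 mg at t=24 h): 100·exp(−0.03151·15) = 62.338 mg/L
Dose 4 (185 mg at t=36 h): 185·exp(−0.03151·3) = 168.315 mg/L
C(39) = 24.876 + 111.052 + 62.338 + 168.315 = 366.581 mg/L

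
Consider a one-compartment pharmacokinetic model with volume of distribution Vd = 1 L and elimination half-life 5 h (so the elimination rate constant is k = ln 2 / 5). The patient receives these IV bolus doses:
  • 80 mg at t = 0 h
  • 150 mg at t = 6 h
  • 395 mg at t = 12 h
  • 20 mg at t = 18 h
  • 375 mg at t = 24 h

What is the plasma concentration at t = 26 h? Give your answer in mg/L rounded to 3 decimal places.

359.063 mg/L

k = ln 2 / 5 = 0.13863 per h
Dose 1 (80 mg at t=0 h): 80·exp(−0.13863·26) = 2.176 mg/L
Dose 2 (150 mg at t=6 h): 150·exp(−0.13863·20) = 9.375 mg/L
Dose 3 (395 mg at t=12 h): 395·exp(−0.13863·14) = 56.717 mg/L
Dose 4 (20 mg at t=18 h): 20·exp(−0.13863·8) = 6.598 mg/L
Dose 5 (375 mg at t=24 h): 375·exp(−0.13863·2) = 284.197 mg/L
C(26) = 2.176 + 9.375 + 56.717 + 6.598 + 284.197 = 359.063 mg/L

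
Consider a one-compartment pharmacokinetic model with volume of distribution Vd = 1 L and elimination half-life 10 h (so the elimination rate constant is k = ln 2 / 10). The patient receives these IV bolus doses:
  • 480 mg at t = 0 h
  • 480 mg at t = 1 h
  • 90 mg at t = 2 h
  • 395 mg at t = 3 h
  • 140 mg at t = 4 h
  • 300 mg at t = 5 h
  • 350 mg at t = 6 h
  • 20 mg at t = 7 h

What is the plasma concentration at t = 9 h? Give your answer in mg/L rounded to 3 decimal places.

1476.969 mg/L

k = ln 2 / 10 = 0.06931 per h
Dose 1 (480 mg at t=0 h): 480·exp(−0.06931·9) = 257.226 mg/L
Dose 2 (480 mg at t=1 h): 480·exp(−0.06931·8) = 275.688 mg/L
Dose 3 (90 mg at t=2 h): 90·exp(−0.06931·7) = 55.401 mg/L
Dose 4 (395 mg at t=3 h): 395·exp(−0.06931·6) = 260.603 mg/L
Dose 5 (140 mg at t=4 h): 140·exp(−0.06931·5) = 98.995 mg/L
Dose 6 (300 mg at t=5 h): 300·exp(−0.06931·4) = 227.357 mg/L
Dose 7 (350 mg at t=6 h): 350·exp(−0.06931·3) = 284.288 mg/L
Dose 8 (20 mg at t=7 h): 20·exp(−0.06931·2) = 17.411 mg/L
C(9) = 257.226 + 275.688 + 55.401 + 260.603 + 98.995 + 227.357 + 284.288 + 17.411 = 1476.969 mg/L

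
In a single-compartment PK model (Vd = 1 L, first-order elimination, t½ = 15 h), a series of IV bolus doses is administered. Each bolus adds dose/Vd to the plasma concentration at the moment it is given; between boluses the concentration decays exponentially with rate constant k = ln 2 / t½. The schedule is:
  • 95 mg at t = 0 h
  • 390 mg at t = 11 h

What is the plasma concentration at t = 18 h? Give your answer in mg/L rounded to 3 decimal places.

k = ln 2 / 15 = 0.04621 per h
Dose 1 (95 mg at t=0 h): 95·exp(−0.04621·18) = 41.351 mg/L
Dose 2 (390 mg at t=11 h): 390·exp(−0.04621·7) = 282.218 mg/L
C(18) = 41.351 + 282.218 = 323.569 mg/L

323.569 mg/L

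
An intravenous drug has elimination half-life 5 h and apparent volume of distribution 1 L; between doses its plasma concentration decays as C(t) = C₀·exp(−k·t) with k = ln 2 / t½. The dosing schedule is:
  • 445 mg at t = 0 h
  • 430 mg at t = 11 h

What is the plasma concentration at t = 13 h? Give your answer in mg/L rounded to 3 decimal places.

399.277 mg/L

k = ln 2 / 5 = 0.13863 per h
Dose 1 (445 mg at t=0 h): 445·exp(−0.13863·13) = 73.398 mg/L
Dose 2 (430 mg at t=11 h): 430·exp(−0.13863·2) = 325.879 mg/L
C(13) = 73.398 + 325.879 = 399.277 mg/L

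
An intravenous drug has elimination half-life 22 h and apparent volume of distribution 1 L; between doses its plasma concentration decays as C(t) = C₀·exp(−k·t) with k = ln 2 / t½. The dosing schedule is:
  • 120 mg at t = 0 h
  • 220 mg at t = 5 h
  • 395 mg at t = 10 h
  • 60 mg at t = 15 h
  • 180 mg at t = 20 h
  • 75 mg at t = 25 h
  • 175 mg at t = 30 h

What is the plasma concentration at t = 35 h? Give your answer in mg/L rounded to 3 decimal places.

653.399 mg/L

k = ln 2 / 22 = 0.03151 per h
Dose 1 (120 mg at t=0 h): 120·exp(−0.03151·35) = 39.835 mg/L
Dose 2 (220 mg at t=5 h): 220·exp(−0.03151·30) = 85.492 mg/L
Dose 3 (395 mg at t=10 h): 395·exp(−0.03151·25) = 179.687 mg/L
Dose 4 (60 mg at t=15 h): 60·exp(−0.03151·20) = 31.951 mg/L
Dose 5 (180 mg at t=20 h): 180·exp(−0.03151·15) = 112.208 mg/L
Dose 6 (75 mg at t=25 h): 75·exp(−0.03151·10) = 54.731 mg/L
Dose 7 (175 mg at t=30 h): 175·exp(−0.03151·5) = 149.493 mg/L
C(35) = 39.835 + 85.492 + 179.687 + 31.951 + 112.208 + 54.731 + 149.493 = 653.399 mg/L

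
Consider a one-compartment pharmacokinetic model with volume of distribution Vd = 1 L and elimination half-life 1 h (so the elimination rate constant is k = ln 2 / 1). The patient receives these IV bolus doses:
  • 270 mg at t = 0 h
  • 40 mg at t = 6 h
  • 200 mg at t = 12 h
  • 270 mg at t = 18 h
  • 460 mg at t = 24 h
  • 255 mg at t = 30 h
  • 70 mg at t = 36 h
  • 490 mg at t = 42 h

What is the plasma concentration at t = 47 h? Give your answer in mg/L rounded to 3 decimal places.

k = ln 2 / 1 = 0.69315 per h
Dose 1 (270 mg at t=0 h): 270·exp(−0.69315·47) = 0.000 mg/L
Dose 2 (40 mg at t=6 h): 40·exp(−0.69315·41) = 0.000 mg/L
Dose 3 (200 mg at t=12 h): 200·exp(−0.69315·35) = 0.000 mg/L
Dose 4 (270 mg at t=18 h): 270·exp(−0.69315·29) = 0.000 mg/L
Dose 5 (460 mg at t=24 h): 460·exp(−0.69315·23) = 0.000 mg/L
Dose 6 (255 mg at t=30 h): 255·exp(−0.69315·17) = 0.002 mg/L
Dose 7 (70 mg at t=36 h): 70·exp(−0.69315·11) = 0.034 mg/L
Dose 8 (490 mg at t=42 h): 490·exp(−0.69315·5) = 15.312 mg/L
C(47) = 0.000 + 0.000 + 0.000 + 0.000 + 0.000 + 0.002 + 0.034 + 15.312 = 15.349 mg/L

15.349 mg/L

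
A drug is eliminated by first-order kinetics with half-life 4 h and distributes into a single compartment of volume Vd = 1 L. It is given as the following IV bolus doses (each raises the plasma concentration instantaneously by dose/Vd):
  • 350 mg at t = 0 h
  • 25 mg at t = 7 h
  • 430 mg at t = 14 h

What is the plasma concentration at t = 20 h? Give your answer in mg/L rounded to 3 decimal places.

k = ln 2 / 4 = 0.17329 per h
Dose 1 (350 mg at t=0 h): 350·exp(−0.17329·20) = 10.938 mg/L
Dose 2 (25 mg at t=7 h): 25·exp(−0.17329·13) = 2.628 mg/L
Dose 3 (430 mg at t=14 h): 430·exp(−0.17329·6) = 152.028 mg/L
C(20) = 10.938 + 2.628 + 152.028 = 165.593 mg/L

165.593 mg/L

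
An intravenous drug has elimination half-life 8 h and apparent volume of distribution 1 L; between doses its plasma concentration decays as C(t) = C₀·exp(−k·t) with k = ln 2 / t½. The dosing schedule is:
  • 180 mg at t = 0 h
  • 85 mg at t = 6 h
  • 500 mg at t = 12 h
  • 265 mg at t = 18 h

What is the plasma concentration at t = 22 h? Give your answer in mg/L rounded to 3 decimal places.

445.615 mg/L

k = ln 2 / 8 = 0.08664 per h
Dose 1 (180 mg at t=0 h): 180·exp(−0.08664·22) = 26.757 mg/L
Dose 2 (85 mg at t=6 h): 85·exp(−0.08664·16) = 21.250 mg/L
Dose 3 (500 mg at t=12 h): 500·exp(−0.08664·10) = 210.224 mg/L
Dose 4 (265 mg at t=18 h): 265·exp(−0.08664·4) = 187.383 mg/L
C(22) = 26.757 + 21.250 + 210.224 + 187.383 = 445.615 mg/L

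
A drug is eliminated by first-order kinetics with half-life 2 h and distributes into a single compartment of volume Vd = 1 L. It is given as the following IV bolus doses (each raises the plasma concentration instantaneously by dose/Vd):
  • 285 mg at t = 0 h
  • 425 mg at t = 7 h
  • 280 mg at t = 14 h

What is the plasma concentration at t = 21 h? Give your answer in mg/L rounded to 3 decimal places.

28.266 mg/L

k = ln 2 / 2 = 0.34657 per h
Dose 1 (285 mg at t=0 h): 285·exp(−0.34657·21) = 0.197 mg/L
Dose 2 (425 mg at t=7 h): 425·exp(−0.34657·14) = 3.320 mg/L
Dose 3 (280 mg at t=14 h): 280·exp(−0.34657·7) = 24.749 mg/L
C(21) = 0.197 + 3.320 + 24.749 = 28.266 mg/L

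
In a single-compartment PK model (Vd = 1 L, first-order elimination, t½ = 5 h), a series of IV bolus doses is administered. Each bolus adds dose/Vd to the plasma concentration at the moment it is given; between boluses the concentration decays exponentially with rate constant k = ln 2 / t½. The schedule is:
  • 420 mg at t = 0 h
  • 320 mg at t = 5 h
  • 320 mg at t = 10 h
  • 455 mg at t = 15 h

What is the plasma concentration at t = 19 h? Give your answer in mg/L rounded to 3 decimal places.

k = ln 2 / 5 = 0.13863 per h
Dose 1 (420 mg at t=0 h): 420·exp(−0.13863·19) = 30.153 mg/L
Dose 2 (320 mg at t=5 h): 320·exp(−0.13863·14) = 45.948 mg/L
Dose 3 (320 mg at t=10 h): 320·exp(−0.13863·9) = 91.896 mg/L
Dose 4 (455 mg at t=15 h): 455·exp(−0.13863·4) = 261.329 mg/L
C(19) = 30.153 + 45.948 + 91.896 + 261.329 = 429.326 mg/L

429.326 mg/L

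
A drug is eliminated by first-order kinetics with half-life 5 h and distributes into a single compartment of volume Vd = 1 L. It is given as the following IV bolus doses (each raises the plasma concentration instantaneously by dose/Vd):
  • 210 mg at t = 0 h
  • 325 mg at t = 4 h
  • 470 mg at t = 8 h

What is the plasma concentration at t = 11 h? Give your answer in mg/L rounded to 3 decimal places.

478.940 mg/L

k = ln 2 / 5 = 0.13863 per h
Dose 1 (210 mg at t=0 h): 210·exp(−0.13863·11) = 45.704 mg/L
Dose 2 (325 mg at t=4 h): 325·exp(−0.13863·7) = 123.152 mg/L
Dose 3 (470 mg at t=8 h): 470·exp(−0.13863·3) = 310.084 mg/L
C(11) = 45.704 + 123.152 + 310.084 = 478.940 mg/L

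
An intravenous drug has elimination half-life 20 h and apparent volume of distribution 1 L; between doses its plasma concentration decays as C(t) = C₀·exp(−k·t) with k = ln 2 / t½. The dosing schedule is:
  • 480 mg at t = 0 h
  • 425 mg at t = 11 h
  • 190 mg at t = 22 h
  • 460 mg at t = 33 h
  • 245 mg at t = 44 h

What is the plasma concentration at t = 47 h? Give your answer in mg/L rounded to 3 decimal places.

800.054 mg/L

k = ln 2 / 20 = 0.03466 per h
Dose 1 (480 mg at t=0 h): 480·exp(−0.03466·47) = 94.150 mg/L
Dose 2 (425 mg at t=11 h): 425·exp(−0.03466·36) = 122.049 mg/L
Dose 3 (190 mg at t=22 h): 190·exp(−0.03466·25) = 79.885 mg/L
Dose 4 (460 mg at t=33 h): 460·exp(−0.03466·14) = 283.163 mg/L
Dose 5 (245 mg at t=44 h): 245·exp(−0.03466·3) = 220.806 mg/L
C(47) = 94.150 + 122.049 + 79.885 + 283.163 + 220.806 = 800.054 mg/L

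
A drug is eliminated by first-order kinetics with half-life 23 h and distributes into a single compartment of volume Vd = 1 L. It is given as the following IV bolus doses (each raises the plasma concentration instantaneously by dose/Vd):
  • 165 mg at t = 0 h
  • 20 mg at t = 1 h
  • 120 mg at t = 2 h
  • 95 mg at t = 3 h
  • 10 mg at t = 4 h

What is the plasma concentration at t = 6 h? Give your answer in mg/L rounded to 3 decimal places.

357.484 mg/L

k = ln 2 / 23 = 0.03014 per h
Dose 1 (165 mg at t=0 h): 165·exp(−0.03014·6) = 137.706 mg/L
Dose 2 (20 mg at t=1 h): 20·exp(−0.03014·5) = 17.202 mg/L
Dose 3 (120 mg at t=2 h): 120·exp(−0.03014·4) = 106.372 mg/L
Dose 4 (95 mg at t=3 h): 95·exp(−0.03014·3) = 86.788 mg/L
Dose 5 (10 mg at t=4 h): 10·exp(−0.03014·2) = 9.415 mg/L
C(6) = 137.706 + 17.202 + 106.372 + 86.788 + 9.415 = 357.484 mg/L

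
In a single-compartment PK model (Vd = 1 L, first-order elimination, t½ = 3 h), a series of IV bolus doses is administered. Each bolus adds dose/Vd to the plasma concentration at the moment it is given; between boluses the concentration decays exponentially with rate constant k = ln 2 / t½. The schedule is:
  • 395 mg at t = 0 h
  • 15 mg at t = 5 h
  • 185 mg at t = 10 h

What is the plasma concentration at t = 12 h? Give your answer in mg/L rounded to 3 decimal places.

144.207 mg/L

k = ln 2 / 3 = 0.23105 per h
Dose 1 (395 mg at t=0 h): 395·exp(−0.23105·12) = 24.688 mg/L
Dose 2 (15 mg at t=5 h): 15·exp(−0.23105·7) = 2.976 mg/L
Dose 3 (185 mg at t=10 h): 185·exp(−0.23105·2) = 116.543 mg/L
C(12) = 24.688 + 2.976 + 116.543 = 144.207 mg/L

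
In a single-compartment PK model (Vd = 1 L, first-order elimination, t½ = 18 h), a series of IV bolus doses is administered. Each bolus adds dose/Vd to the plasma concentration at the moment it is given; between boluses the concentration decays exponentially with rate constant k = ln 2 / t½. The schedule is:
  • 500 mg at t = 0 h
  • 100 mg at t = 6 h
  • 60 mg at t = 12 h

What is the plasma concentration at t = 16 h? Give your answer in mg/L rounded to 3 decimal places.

k = ln 2 / 18 = 0.03851 per h
Dose 1 (500 mg at t=0 h): 500·exp(−0.03851·16) = 270.015 mg/L
Dose 2 (100 mg at t=6 h): 100·exp(−0.03851·10) = 68.040 mg/L
Dose 3 (60 mg at t=12 h): 60·exp(−0.03851·4) = 51.435 mg/L
C(16) = 270.015 + 68.040 + 51.435 = 389.489 mg/L

389.489 mg/L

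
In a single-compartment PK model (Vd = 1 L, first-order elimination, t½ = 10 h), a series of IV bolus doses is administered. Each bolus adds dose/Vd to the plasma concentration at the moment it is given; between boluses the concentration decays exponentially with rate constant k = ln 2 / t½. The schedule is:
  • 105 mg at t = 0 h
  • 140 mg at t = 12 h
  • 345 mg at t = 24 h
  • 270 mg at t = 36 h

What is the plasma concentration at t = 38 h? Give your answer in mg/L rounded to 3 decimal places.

k = ln 2 / 10 = 0.06931 per h
Dose 1 (105 mg at t=0 h): 105·exp(−0.06931·38) = 7.538 mg/L
Dose 2 (140 mg at t=12 h): 140·exp(−0.06931·26) = 23.091 mg/L
Dose 3 (345 mg at t=24 h): 345·exp(−0.06931·14) = 130.731 mg/L
Dose 4 (270 mg at t=36 h): 270·exp(−0.06931·2) = 235.049 mg/L
C(38) = 7.538 + 23.091 + 130.731 + 235.049 = 396.409 mg/L

396.409 mg/L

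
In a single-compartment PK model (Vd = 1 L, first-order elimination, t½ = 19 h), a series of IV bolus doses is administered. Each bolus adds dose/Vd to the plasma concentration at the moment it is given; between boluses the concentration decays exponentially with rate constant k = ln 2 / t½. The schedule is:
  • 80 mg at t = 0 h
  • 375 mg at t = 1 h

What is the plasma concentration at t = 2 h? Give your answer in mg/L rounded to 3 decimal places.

k = ln 2 / 19 = 0.03648 per h
Dose 1 (80 mg at t=0 h): 80·exp(−0.03648·2) = 74.371 mg/L
Dose 2 (375 mg at t=1 h): 375·exp(−0.03648·1) = 361.566 mg/L
C(2) = 74.371 + 361.566 = 435.937 mg/L

435.937 mg/L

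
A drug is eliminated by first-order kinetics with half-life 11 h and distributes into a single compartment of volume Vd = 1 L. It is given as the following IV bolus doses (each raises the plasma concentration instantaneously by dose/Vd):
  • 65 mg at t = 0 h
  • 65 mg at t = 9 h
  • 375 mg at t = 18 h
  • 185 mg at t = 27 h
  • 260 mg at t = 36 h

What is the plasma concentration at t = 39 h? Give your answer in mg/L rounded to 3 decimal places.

417.297 mg/L

k = ln 2 / 11 = 0.06301 per h
Dose 1 (65 mg at t=0 h): 65·exp(−0.06301·39) = 5.567 mg/L
Dose 2 (65 mg at t=9 h): 65·exp(−0.06301·30) = 9.816 mg/L
Dose 3 (375 mg at t=18 h): 375·exp(−0.06301·21) = 99.848 mg/L
Dose 4 (185 mg at t=27 h): 185·exp(−0.06301·12) = 86.851 mg/L
Dose 5 (260 mg at t=36 h): 260·exp(−0.06301·3) = 215.216 mg/L
C(39) = 5.567 + 9.816 + 99.848 + 86.851 + 215.216 = 417.297 mg/L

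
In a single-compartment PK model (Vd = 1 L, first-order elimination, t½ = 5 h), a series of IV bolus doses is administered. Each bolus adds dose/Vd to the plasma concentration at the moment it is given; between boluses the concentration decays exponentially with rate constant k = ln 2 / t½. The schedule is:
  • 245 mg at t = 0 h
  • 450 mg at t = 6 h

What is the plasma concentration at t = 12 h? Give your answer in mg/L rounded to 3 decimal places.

k = ln 2 / 5 = 0.13863 per h
Dose 1 (245 mg at t=0 h): 245·exp(−0.13863·12) = 46.419 mg/L
Dose 2 (450 mg at t=6 h): 450·exp(−0.13863·6) = 195.874 mg/L
C(12) = 46.419 + 195.874 = 242.293 mg/L

242.293 mg/L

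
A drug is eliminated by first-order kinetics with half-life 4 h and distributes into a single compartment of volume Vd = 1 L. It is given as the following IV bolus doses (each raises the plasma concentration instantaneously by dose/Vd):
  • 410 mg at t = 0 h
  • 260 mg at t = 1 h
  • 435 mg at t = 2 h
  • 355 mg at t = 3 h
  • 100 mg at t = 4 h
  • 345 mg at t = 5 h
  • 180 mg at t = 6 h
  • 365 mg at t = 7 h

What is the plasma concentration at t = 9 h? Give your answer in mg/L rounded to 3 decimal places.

985.697 mg/L

k = ln 2 / 4 = 0.17329 per h
Dose 1 (410 mg at t=0 h): 410·exp(−0.17329·9) = 86.192 mg/L
Dose 2 (260 mg at t=1 h): 260·exp(−0.17329·8) = 65.000 mg/L
Dose 3 (435 mg at t=2 h): 435·exp(−0.17329·7) = 129.326 mg/L
Dose 4 (355 mg at t=3 h): 355·exp(−0.17329·6) = 125.511 mg/L
Dose 5 (100 mg at t=4 h): 100·exp(−0.17329·5) = 42.045 mg/L
Dose 6 (345 mg at t=5 h): 345·exp(−0.17329·4) = 172.500 mg/L
Dose 7 (180 mg at t=6 h): 180·exp(−0.17329·3) = 107.029 mg/L
Dose 8 (365 mg at t=7 h): 365·exp(−0.17329·2) = 258.094 mg/L
C(9) = 86.192 + 65.000 + 129.326 + 125.511 + 42.045 + 172.500 + 107.029 + 258.094 = 985.697 mg/L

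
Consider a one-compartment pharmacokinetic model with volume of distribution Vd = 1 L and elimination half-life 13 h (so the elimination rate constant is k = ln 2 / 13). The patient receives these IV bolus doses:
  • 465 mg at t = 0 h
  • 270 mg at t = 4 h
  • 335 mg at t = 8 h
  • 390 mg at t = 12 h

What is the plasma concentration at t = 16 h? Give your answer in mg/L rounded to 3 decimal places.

874.292 mg/L

k = ln 2 / 13 = 0.05332 per h
Dose 1 (465 mg at t=0 h): 465·exp(−0.05332·16) = 198.132 mg/L
Dose 2 (270 mg at t=4 h): 270·exp(−0.05332·12) = 142.393 mg/L
Dose 3 (335 mg at t=8 h): 335·exp(−0.05332·8) = 218.673 mg/L
Dose 4 (390 mg at t=12 h): 390·exp(−0.05332·4) = 315.094 mg/L
C(16) = 198.132 + 142.393 + 218.673 + 315.094 = 874.292 mg/L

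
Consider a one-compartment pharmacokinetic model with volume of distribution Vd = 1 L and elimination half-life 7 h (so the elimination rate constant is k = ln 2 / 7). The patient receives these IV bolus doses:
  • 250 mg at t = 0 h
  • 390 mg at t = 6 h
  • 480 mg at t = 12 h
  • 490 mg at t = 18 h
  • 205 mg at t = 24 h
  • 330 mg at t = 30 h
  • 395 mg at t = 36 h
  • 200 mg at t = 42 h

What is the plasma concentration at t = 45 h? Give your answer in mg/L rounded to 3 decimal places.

k = ln 2 / 7 = 0.09902 per h
Dose 1 (250 mg at t=0 h): 250·exp(−0.09902·45) = 2.902 mg/L
Dose 2 (390 mg at t=6 h): 390·exp(−0.09902·39) = 8.202 mg/L
Dose 3 (480 mg at t=12 h): 480·exp(−0.09902·33) = 18.285 mg/L
Dose 4 (490 mg at t=18 h): 490·exp(−0.09902·27) = 33.813 mg/L
Dose 5 (205 mg at t=24 h): 205·exp(−0.09902·21) = 25.625 mg/L
Dose 6 (330 mg at t=30 h): 330·exp(−0.09902·15) = 74.722 mg/L
Dose 7 (395 mg at t=36 h): 395·exp(−0.09902·9) = 162.016 mg/L
Dose 8 (200 mg at t=42 h): 200·exp(−0.09902·3) = 148.599 mg/L
C(45) = 2.902 + 8.202 + 18.285 + 33.813 + 25.625 + 74.722 + 162.016 + 148.599 = 474.165 mg/L

474.165 mg/L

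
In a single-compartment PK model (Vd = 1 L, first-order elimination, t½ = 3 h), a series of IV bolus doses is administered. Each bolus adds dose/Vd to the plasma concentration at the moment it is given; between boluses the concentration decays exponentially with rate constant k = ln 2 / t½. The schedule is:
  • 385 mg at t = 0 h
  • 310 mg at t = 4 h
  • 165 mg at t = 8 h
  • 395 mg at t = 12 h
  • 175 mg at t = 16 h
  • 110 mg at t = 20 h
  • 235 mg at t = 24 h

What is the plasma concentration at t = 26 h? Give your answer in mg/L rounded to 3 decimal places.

k = ln 2 / 3 = 0.23105 per h
Dose 1 (385 mg at t=0 h): 385·exp(−0.23105·26) = 0.947 mg/L
Dose 2 (310 mg at t=4 h): 310·exp(−0.23105·22) = 1.922 mg/L
Dose 3 (165 mg at t=8 h): 165·exp(−0.23105·18) = 2.578 mg/L
Dose 4 (395 mg at t=12 h): 395·exp(−0.23105·14) = 15.552 mg/L
Dose 5 (175 mg at t=16 h): 175·exp(−0.23105·10) = 17.362 mg/L
Dose 6 (110 mg at t=20 h): 110·exp(−0.23105·6) = 27.500 mg/L
Dose 7 (235 mg at t=24 h): 235·exp(−0.23105·2) = 148.041 mg/L
C(26) = 0.947 + 1.922 + 2.578 + 15.552 + 17.362 + 27.500 + 148.041 = 213.903 mg/L

213.903 mg/L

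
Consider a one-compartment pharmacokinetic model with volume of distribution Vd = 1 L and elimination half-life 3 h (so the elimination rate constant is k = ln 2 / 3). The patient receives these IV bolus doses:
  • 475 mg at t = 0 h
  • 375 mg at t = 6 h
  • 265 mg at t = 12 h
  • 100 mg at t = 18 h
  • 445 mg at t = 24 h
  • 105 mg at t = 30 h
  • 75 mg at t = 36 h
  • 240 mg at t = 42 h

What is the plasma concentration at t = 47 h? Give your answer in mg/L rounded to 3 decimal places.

86.001 mg/L

k = ln 2 / 3 = 0.23105 per h
Dose 1 (475 mg at t=0 h): 475·exp(−0.23105·47) = 0.009 mg/L
Dose 2 (375 mg at t=6 h): 375·exp(−0.23105·41) = 0.029 mg/L
Dose 3 (265 mg at t=12 h): 265·exp(−0.23105·35) = 0.082 mg/L
Dose 4 (100 mg at t=18 h): 100·exp(−0.23105·29) = 0.123 mg/L
Dose 5 (445 mg at t=24 h): 445·exp(−0.23105·23) = 2.190 mg/L
Dose 6 (105 mg at t=30 h): 105·exp(−0.23105·17) = 2.067 mg/L
Dose 7 (75 mg at t=36 h): 75·exp(−0.23105·11) = 5.906 mg/L
Dose 8 (240 mg at t=42 h): 240·exp(−0.23105·5) = 75.595 mg/L
C(47) = 0.009 + 0.029 + 0.082 + 0.123 + 2.190 + 2.067 + 5.906 + 75.595 = 86.001 mg/L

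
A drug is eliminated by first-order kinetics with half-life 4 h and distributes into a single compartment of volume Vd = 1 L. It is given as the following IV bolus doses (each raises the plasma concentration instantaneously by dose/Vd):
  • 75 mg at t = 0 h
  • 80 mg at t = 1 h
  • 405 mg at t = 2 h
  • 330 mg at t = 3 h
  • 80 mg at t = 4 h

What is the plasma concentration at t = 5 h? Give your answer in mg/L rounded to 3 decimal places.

612.965 mg/L

k = ln 2 / 4 = 0.17329 per h
Dose 1 (75 mg at t=0 h): 75·exp(−0.17329·5) = 31.534 mg/L
Dose 2 (80 mg at t=1 h): 80·exp(−0.17329·4) = 40.000 mg/L
Dose 3 (405 mg at t=2 h): 405·exp(−0.17329·3) = 240.814 mg/L
Dose 4 (330 mg at t=3 h): 330·exp(−0.17329·2) = 233.345 mg/L
Dose 5 (80 mg at t=4 h): 80·exp(−0.17329·1) = 67.272 mg/L
C(5) = 31.534 + 40.000 + 240.814 + 233.345 + 67.272 = 612.965 mg/L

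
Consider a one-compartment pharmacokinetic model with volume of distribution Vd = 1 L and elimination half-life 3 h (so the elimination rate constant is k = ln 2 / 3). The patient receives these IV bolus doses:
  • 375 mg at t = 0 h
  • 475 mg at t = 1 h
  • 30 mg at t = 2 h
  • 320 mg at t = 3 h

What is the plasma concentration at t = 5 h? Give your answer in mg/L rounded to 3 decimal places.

523.209 mg/L

k = ln 2 / 3 = 0.23105 per h
Dose 1 (375 mg at t=0 h): 375·exp(−0.23105·5) = 118.118 mg/L
Dose 2 (475 mg at t=1 h): 475·exp(−0.23105·4) = 188.504 mg/L
Dose 3 (30 mg at t=2 h): 30·exp(−0.23105·3) = 15.000 mg/L
Dose 4 (320 mg at t=3 h): 320·exp(−0.23105·2) = 201.587 mg/L
C(5) = 118.118 + 188.504 + 15.000 + 201.587 = 523.209 mg/L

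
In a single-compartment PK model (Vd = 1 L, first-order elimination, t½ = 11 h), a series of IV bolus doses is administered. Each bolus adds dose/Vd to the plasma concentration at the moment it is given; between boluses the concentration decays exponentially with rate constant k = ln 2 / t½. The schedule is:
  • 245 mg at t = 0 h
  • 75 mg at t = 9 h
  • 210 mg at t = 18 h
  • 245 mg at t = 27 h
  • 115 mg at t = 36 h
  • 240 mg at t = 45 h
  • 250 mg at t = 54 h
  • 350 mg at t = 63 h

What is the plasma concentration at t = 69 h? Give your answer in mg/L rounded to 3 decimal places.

434.924 mg/L

k = ln 2 / 11 = 0.06301 per h
Dose 1 (245 mg at t=0 h): 245·exp(−0.06301·69) = 3.169 mg/L
Dose 2 (75 mg at t=9 h): 75·exp(−0.06301·60) = 1.710 mg/L
Dose 3 (210 mg at t=18 h): 210·exp(−0.06301·51) = 8.444 mg/L
Dose 4 (245 mg at t=27 h): 245·exp(−0.06301·42) = 17.369 mg/L
Dose 5 (115 mg at t=36 h): 115·exp(−0.06301·33) = 14.375 mg/L
Dose 6 (240 mg at t=45 h): 240·exp(−0.06301·24) = 52.895 mg/L
Dose 7 (250 mg at t=54 h): 250·exp(−0.06301·15) = 97.150 mg/L
Dose 8 (350 mg at t=63 h): 350·exp(−0.06301·6) = 239.811 mg/L
C(69) = 3.169 + 1.710 + 8.444 + 17.369 + 14.375 + 52.895 + 97.150 + 239.811 = 434.924 mg/L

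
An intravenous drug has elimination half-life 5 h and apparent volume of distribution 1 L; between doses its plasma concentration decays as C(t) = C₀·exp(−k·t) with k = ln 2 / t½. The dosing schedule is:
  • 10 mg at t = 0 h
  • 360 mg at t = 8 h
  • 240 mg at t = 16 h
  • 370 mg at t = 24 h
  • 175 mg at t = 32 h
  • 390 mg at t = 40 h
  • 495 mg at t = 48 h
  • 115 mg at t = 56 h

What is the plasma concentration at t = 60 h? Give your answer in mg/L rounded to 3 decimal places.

k = ln 2 / 5 = 0.13863 per h
Dose 1 (10 mg at t=0 h): 10·exp(−0.13863·60) = 0.002 mg/L
Dose 2 (360 mg at t=8 h): 360·exp(−0.13863·52) = 0.266 mg/L
Dose 3 (240 mg at t=16 h): 240·exp(−0.13863·44) = 0.538 mg/L
Dose 4 (370 mg at t=24 h): 370·exp(−0.13863·36) = 2.516 mg/L
Dose 5 (175 mg at t=32 h): 175·exp(−0.13863·28) = 3.608 mg/L
Dose 6 (390 mg at t=40 h): 390·exp(−0.13863·20) = 24.375 mg/L
Dose 7 (495 mg at t=48 h): 495·exp(−0.13863·12) = 93.785 mg/L
Dose 8 (115 mg at t=56 h): 115·exp(−0.13863·4) = 66.050 mg/L
C(60) = 0.002 + 0.266 + 0.538 + 2.516 + 3.608 + 24.375 + 93.785 + 66.050 = 191.142 mg/L

191.142 mg/L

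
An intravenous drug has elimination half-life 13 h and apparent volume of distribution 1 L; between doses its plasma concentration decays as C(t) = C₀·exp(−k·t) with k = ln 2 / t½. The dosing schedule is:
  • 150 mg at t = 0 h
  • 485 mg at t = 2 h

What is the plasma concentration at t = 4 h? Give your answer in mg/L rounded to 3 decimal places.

k = ln 2 / 13 = 0.05332 per h
Dose 1 (150 mg at t=0 h): 150·exp(−0.05332·4) = 121.190 mg/L
Dose 2 (485 mg at t=2 h): 485·exp(−0.05332·2) = 435.943 mg/L
C(4) = 121.190 + 435.943 = 557.133 mg/L

557.133 mg/L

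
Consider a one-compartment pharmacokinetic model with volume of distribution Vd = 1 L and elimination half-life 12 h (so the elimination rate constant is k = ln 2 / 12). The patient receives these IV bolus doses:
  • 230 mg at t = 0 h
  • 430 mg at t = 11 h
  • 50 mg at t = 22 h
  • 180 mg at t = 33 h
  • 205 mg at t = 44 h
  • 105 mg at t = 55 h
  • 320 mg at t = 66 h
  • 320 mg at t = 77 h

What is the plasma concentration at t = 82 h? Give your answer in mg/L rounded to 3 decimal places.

k = ln 2 / 12 = 0.05776 per h
Dose 1 (230 mg at t=0 h): 230·exp(−0.05776·82) = 2.017 mg/L
Dose 2 (430 mg at t=11 h): 430·exp(−0.05776·71) = 7.118 mg/L
Dose 3 (50 mg at t=22 h): 50·exp(−0.05776·60) = 1.563 mg/L
Dose 4 (180 mg at t=33 h): 180·exp(−0.05776·49) = 10.619 mg/L
Dose 5 (205 mg at t=44 h): 205·exp(−0.05776·38) = 22.829 mg/L
Dose 6 (105 mg at t=55 h): 105·exp(−0.05776·27) = 22.074 mg/L
Dose 7 (320 mg at t=66 h): 320·exp(−0.05776·16) = 126.992 mg/L
Dose 8 (320 mg at t=77 h): 320·exp(−0.05776·5) = 239.729 mg/L
C(82) = 2.017 + 7.118 + 1.563 + 10.619 + 22.829 + 22.074 + 126.992 + 239.729 = 432.940 mg/L

432.940 mg/L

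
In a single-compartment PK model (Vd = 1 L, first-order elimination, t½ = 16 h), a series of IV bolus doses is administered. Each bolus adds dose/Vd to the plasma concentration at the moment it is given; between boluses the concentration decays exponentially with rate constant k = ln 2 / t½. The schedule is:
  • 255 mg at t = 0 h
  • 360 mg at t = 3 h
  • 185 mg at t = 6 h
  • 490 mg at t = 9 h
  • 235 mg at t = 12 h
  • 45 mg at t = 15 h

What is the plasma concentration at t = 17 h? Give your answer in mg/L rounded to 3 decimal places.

k = ln 2 / 16 = 0.04332 per h
Dose 1 (255 mg at t=0 h): 255·exp(−0.04332·17) = 122.094 mg/L
Dose 2 (360 mg at t=3 h): 360·exp(−0.04332·14) = 196.291 mg/L
Dose 3 (185 mg at t=6 h): 185·exp(−0.04332·11) = 114.872 mg/L
Dose 4 (490 mg at t=9 h): 490·exp(−0.04332·8) = 346.482 mg/L
Dose 5 (235 mg at t=12 h): 235·exp(−0.04332·5) = 189.233 mg/L
Dose 6 (45 mg at t=15 h): 45·exp(−0.04332·2) = 41.265 mg/L
C(17) = 122.094 + 196.291 + 114.872 + 346.482 + 189.233 + 41.265 = 1010.238 mg/L

1010.238 mg/L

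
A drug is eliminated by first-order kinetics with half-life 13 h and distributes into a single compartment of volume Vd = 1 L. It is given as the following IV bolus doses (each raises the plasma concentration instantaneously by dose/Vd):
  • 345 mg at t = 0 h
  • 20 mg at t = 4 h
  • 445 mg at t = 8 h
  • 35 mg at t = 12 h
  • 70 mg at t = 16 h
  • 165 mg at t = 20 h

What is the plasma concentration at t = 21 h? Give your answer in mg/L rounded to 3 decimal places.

574.892 mg/L

k = ln 2 / 13 = 0.05332 per h
Dose 1 (345 mg at t=0 h): 345·exp(−0.05332·21) = 112.600 mg/L
Dose 2 (20 mg at t=4 h): 20·exp(−0.05332·17) = 8.079 mg/L
Dose 3 (445 mg at t=8 h): 445·exp(−0.05332·13) = 222.500 mg/L
Dose 4 (35 mg at t=12 h): 35·exp(−0.05332·9) = 21.660 mg/L
Dose 5 (70 mg at t=16 h): 70·exp(−0.05332·5) = 53.619 mg/L
Dose 6 (165 mg at t=20 h): 165·exp(−0.05332·1) = 156.433 mg/L
C(21) = 112.600 + 8.079 + 222.500 + 21.660 + 53.619 + 156.433 = 574.892 mg/L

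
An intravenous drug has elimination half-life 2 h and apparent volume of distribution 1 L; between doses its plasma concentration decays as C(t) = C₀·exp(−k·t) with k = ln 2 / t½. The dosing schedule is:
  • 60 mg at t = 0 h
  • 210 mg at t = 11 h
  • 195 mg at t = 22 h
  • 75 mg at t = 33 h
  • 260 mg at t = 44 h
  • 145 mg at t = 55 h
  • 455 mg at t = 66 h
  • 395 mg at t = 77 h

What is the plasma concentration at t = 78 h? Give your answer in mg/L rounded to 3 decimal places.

286.469 mg/L

k = ln 2 / 2 = 0.34657 per h
Dose 1 (60 mg at t=0 h): 60·exp(−0.34657·78) = 0.000 mg/L
Dose 2 (210 mg at t=11 h): 210·exp(−0.34657·67) = 0.000 mg/L
Dose 3 (195 mg at t=22 h): 195·exp(−0.34657·56) = 0.000 mg/L
Dose 4 (75 mg at t=33 h): 75·exp(−0.34657·45) = 0.000 mg/L
Dose 5 (260 mg at t=44 h): 260·exp(−0.34657·34) = 0.002 mg/L
Dose 6 (145 mg at t=55 h): 145·exp(−0.34657·23) = 0.050 mg/L
Dose 7 (455 mg at t=66 h): 455·exp(−0.34657·12) = 7.109 mg/L
Dose 8 (395 mg at t=77 h): 395·exp(−0.34657·1) = 279.307 mg/L
C(78) = 0.000 + 0.000 + 0.000 + 0.000 + 0.002 + 0.050 + 7.109 + 279.307 = 286.469 mg/L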